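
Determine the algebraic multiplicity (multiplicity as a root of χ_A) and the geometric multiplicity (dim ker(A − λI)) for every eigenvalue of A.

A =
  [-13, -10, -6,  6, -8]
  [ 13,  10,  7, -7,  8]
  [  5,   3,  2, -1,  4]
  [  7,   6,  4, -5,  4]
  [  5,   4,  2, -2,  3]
λ = -1: alg = 4, geom = 2; λ = 1: alg = 1, geom = 1

Step 1 — factor the characteristic polynomial to read off the algebraic multiplicities:
  χ_A(x) = (x - 1)*(x + 1)^4

Step 2 — compute geometric multiplicities via the rank-nullity identity g(λ) = n − rank(A − λI):
  rank(A − (-1)·I) = 3, so dim ker(A − (-1)·I) = n − 3 = 2
  rank(A − (1)·I) = 4, so dim ker(A − (1)·I) = n − 4 = 1

Summary:
  λ = -1: algebraic multiplicity = 4, geometric multiplicity = 2
  λ = 1: algebraic multiplicity = 1, geometric multiplicity = 1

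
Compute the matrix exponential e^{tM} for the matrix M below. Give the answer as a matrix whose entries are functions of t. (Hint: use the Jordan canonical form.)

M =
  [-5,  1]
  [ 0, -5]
e^{tM} =
  [exp(-5*t), t*exp(-5*t)]
  [0, exp(-5*t)]

Strategy: write M = P · J · P⁻¹ where J is a Jordan canonical form, so e^{tM} = P · e^{tJ} · P⁻¹, and e^{tJ} can be computed block-by-block.

M has Jordan form
J =
  [-5,  1]
  [ 0, -5]
(up to reordering of blocks).

Per-block formulas:
  For a 2×2 Jordan block J_2(-5): exp(t · J_2(-5)) = e^(-5t)·(I + t·N), where N is the 2×2 nilpotent shift.

After assembling e^{tJ} and conjugating by P, we get:

e^{tM} =
  [exp(-5*t), t*exp(-5*t)]
  [0, exp(-5*t)]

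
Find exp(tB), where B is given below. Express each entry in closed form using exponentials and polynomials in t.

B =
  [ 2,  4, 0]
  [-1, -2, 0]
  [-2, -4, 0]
e^{tB} =
  [2*t + 1, 4*t, 0]
  [-t, 1 - 2*t, 0]
  [-2*t, -4*t, 1]

Strategy: write B = P · J · P⁻¹ where J is a Jordan canonical form, so e^{tB} = P · e^{tJ} · P⁻¹, and e^{tJ} can be computed block-by-block.

B has Jordan form
J =
  [0, 1, 0]
  [0, 0, 0]
  [0, 0, 0]
(up to reordering of blocks).

Per-block formulas:
  For a 2×2 Jordan block J_2(0): exp(t · J_2(0)) = e^(0t)·(I + t·N), where N is the 2×2 nilpotent shift.
  For a 1×1 block at λ = 0: exp(t · [0]) = [e^(0t)].

After assembling e^{tJ} and conjugating by P, we get:

e^{tB} =
  [2*t + 1, 4*t, 0]
  [-t, 1 - 2*t, 0]
  [-2*t, -4*t, 1]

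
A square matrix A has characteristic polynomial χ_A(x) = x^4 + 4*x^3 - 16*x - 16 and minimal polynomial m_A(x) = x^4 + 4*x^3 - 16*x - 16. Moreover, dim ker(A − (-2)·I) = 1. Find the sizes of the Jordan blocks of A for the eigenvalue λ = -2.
Block sizes for λ = -2: [3]

Step 1 — from the characteristic polynomial, algebraic multiplicity of λ = -2 is 3. From dim ker(A − (-2)·I) = 1, there are exactly 1 Jordan blocks for λ = -2.
Step 2 — from the minimal polynomial, the factor (x + 2)^3 tells us the largest block for λ = -2 has size 3.
Step 3 — with total size 3, 1 blocks, and largest block 3, the block sizes (in nonincreasing order) are [3].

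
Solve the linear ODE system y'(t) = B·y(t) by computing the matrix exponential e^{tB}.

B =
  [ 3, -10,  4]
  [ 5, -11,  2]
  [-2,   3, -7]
e^{tB} =
  [3*t^2*exp(-5*t) + 8*t*exp(-5*t) + exp(-5*t), -4*t^2*exp(-5*t) - 10*t*exp(-5*t), 2*t^2*exp(-5*t) + 4*t*exp(-5*t)]
  [3*t^2*exp(-5*t) + 5*t*exp(-5*t), -4*t^2*exp(-5*t) - 6*t*exp(-5*t) + exp(-5*t), 2*t^2*exp(-5*t) + 2*t*exp(-5*t)]
  [3*t^2*exp(-5*t)/2 - 2*t*exp(-5*t), -2*t^2*exp(-5*t) + 3*t*exp(-5*t), t^2*exp(-5*t) - 2*t*exp(-5*t) + exp(-5*t)]

Strategy: write B = P · J · P⁻¹ where J is a Jordan canonical form, so e^{tB} = P · e^{tJ} · P⁻¹, and e^{tJ} can be computed block-by-block.

B has Jordan form
J =
  [-5,  1,  0]
  [ 0, -5,  1]
  [ 0,  0, -5]
(up to reordering of blocks).

Per-block formulas:
  For a 3×3 Jordan block J_3(-5): exp(t · J_3(-5)) = e^(-5t)·(I + t·N + (t^2/2)·N^2), where N is the 3×3 nilpotent shift.

After assembling e^{tJ} and conjugating by P, we get:

e^{tB} =
  [3*t^2*exp(-5*t) + 8*t*exp(-5*t) + exp(-5*t), -4*t^2*exp(-5*t) - 10*t*exp(-5*t), 2*t^2*exp(-5*t) + 4*t*exp(-5*t)]
  [3*t^2*exp(-5*t) + 5*t*exp(-5*t), -4*t^2*exp(-5*t) - 6*t*exp(-5*t) + exp(-5*t), 2*t^2*exp(-5*t) + 2*t*exp(-5*t)]
  [3*t^2*exp(-5*t)/2 - 2*t*exp(-5*t), -2*t^2*exp(-5*t) + 3*t*exp(-5*t), t^2*exp(-5*t) - 2*t*exp(-5*t) + exp(-5*t)]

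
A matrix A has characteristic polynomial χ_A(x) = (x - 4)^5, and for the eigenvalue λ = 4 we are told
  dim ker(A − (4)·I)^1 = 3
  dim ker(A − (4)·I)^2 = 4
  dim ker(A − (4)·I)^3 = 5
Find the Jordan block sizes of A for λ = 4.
Block sizes for λ = 4: [3, 1, 1]

From the dimensions of kernels of powers, the number of Jordan blocks of size at least j is d_j − d_{j−1} where d_j = dim ker(N^j) (with d_0 = 0). Computing the differences gives [3, 1, 1].
The number of blocks of size exactly k is (#blocks of size ≥ k) − (#blocks of size ≥ k + 1), so the partition is: 2 block(s) of size 1, 1 block(s) of size 3.
In nonincreasing order the block sizes are [3, 1, 1].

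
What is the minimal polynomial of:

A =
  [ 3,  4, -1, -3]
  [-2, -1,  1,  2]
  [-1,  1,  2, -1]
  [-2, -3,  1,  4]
x^3 - 6*x^2 + 12*x - 8

The characteristic polynomial is χ_A(x) = (x - 2)^4, so the eigenvalues are known. The minimal polynomial is
  m_A(x) = Π_λ (x − λ)^{k_λ}
where k_λ is the size of the *largest* Jordan block for λ (equivalently, the smallest k with (A − λI)^k v = 0 for every generalised eigenvector v of λ).

  λ = 2: largest Jordan block has size 3, contributing (x − 2)^3

So m_A(x) = (x - 2)^3 = x^3 - 6*x^2 + 12*x - 8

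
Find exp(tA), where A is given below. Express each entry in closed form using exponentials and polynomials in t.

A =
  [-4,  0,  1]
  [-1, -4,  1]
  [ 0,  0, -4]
e^{tA} =
  [exp(-4*t), 0, t*exp(-4*t)]
  [-t*exp(-4*t), exp(-4*t), -t^2*exp(-4*t)/2 + t*exp(-4*t)]
  [0, 0, exp(-4*t)]

Strategy: write A = P · J · P⁻¹ where J is a Jordan canonical form, so e^{tA} = P · e^{tJ} · P⁻¹, and e^{tJ} can be computed block-by-block.

A has Jordan form
J =
  [-4,  1,  0]
  [ 0, -4,  1]
  [ 0,  0, -4]
(up to reordering of blocks).

Per-block formulas:
  For a 3×3 Jordan block J_3(-4): exp(t · J_3(-4)) = e^(-4t)·(I + t·N + (t^2/2)·N^2), where N is the 3×3 nilpotent shift.

After assembling e^{tJ} and conjugating by P, we get:

e^{tA} =
  [exp(-4*t), 0, t*exp(-4*t)]
  [-t*exp(-4*t), exp(-4*t), -t^2*exp(-4*t)/2 + t*exp(-4*t)]
  [0, 0, exp(-4*t)]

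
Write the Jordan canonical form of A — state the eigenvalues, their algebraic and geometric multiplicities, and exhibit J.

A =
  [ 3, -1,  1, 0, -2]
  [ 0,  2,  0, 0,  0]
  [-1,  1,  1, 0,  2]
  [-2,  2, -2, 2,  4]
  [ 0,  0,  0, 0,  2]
J_2(2) ⊕ J_1(2) ⊕ J_1(2) ⊕ J_1(2)

The characteristic polynomial is
  det(x·I − A) = x^5 - 10*x^4 + 40*x^3 - 80*x^2 + 80*x - 32 = (x - 2)^5

Eigenvalues and multiplicities (the geometric multiplicity of λ is n − rank(A − λI), which equals the number of Jordan blocks for λ):
  λ = 2: algebraic multiplicity = 5, geometric multiplicity = 4

Determining the block sizes for each eigenvalue:
  λ = 2: 4 blocks summing to 5 forces exactly one block of size 2 and the rest size 1 → block sizes [2, 1, 1, 1]

Assembling the blocks gives a Jordan form
J =
  [2, 1, 0, 0, 0]
  [0, 2, 0, 0, 0]
  [0, 0, 2, 0, 0]
  [0, 0, 0, 2, 0]
  [0, 0, 0, 0, 2]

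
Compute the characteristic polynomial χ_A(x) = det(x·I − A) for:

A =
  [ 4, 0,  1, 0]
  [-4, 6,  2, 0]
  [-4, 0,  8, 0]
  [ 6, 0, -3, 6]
x^4 - 24*x^3 + 216*x^2 - 864*x + 1296

Expanding det(x·I − A) (e.g. by cofactor expansion or by noting that A is similar to its Jordan form J, which has the same characteristic polynomial as A) gives
  χ_A(x) = x^4 - 24*x^3 + 216*x^2 - 864*x + 1296
which factors as (x - 6)^4. The eigenvalues (with algebraic multiplicities) are λ = 6 with multiplicity 4.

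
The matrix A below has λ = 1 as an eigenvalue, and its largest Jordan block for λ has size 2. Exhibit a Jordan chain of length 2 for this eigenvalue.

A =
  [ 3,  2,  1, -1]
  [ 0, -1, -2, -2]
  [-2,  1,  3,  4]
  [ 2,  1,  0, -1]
A Jordan chain for λ = 1 of length 2:
v_1 = (2, 0, -2, 2)ᵀ
v_2 = (1, 0, 0, 0)ᵀ

Let N = A − (1)·I. We want v_2 with N^2 v_2 = 0 but N^1 v_2 ≠ 0; then v_{j-1} := N · v_j for j = 2, …, 2.

Pick v_2 = (1, 0, 0, 0)ᵀ.
Then v_1 = N · v_2 = (2, 0, -2, 2)ᵀ.

Sanity check: (A − (1)·I) v_1 = (0, 0, 0, 0)ᵀ = 0. ✓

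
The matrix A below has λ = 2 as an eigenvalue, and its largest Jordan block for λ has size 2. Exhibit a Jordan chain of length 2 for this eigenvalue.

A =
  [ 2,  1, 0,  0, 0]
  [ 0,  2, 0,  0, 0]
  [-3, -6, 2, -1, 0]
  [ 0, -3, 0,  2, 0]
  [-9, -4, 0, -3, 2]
A Jordan chain for λ = 2 of length 2:
v_1 = (0, 0, -3, 0, -9)ᵀ
v_2 = (1, 0, 0, 0, 0)ᵀ

Let N = A − (2)·I. We want v_2 with N^2 v_2 = 0 but N^1 v_2 ≠ 0; then v_{j-1} := N · v_j for j = 2, …, 2.

Pick v_2 = (1, 0, 0, 0, 0)ᵀ.
Then v_1 = N · v_2 = (0, 0, -3, 0, -9)ᵀ.

Sanity check: (A − (2)·I) v_1 = (0, 0, 0, 0, 0)ᵀ = 0. ✓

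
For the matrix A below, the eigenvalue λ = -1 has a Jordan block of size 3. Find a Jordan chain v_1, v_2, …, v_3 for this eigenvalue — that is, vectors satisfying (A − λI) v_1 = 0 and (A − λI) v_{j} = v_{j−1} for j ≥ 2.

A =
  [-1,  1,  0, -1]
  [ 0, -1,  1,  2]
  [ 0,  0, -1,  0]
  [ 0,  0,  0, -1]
A Jordan chain for λ = -1 of length 3:
v_1 = (1, 0, 0, 0)ᵀ
v_2 = (0, 1, 0, 0)ᵀ
v_3 = (0, 0, 1, 0)ᵀ

Let N = A − (-1)·I. We want v_3 with N^3 v_3 = 0 but N^2 v_3 ≠ 0; then v_{j-1} := N · v_j for j = 3, …, 2.

Pick v_3 = (0, 0, 1, 0)ᵀ.
Then v_2 = N · v_3 = (0, 1, 0, 0)ᵀ.
Then v_1 = N · v_2 = (1, 0, 0, 0)ᵀ.

Sanity check: (A − (-1)·I) v_1 = (0, 0, 0, 0)ᵀ = 0. ✓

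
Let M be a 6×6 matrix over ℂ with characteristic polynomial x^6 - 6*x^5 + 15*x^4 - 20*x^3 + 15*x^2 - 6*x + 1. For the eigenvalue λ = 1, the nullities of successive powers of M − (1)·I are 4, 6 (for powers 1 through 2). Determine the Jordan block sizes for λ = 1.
Block sizes for λ = 1: [2, 2, 1, 1]

From the dimensions of kernels of powers, the number of Jordan blocks of size at least j is d_j − d_{j−1} where d_j = dim ker(N^j) (with d_0 = 0). Computing the differences gives [4, 2].
The number of blocks of size exactly k is (#blocks of size ≥ k) − (#blocks of size ≥ k + 1), so the partition is: 2 block(s) of size 1, 2 block(s) of size 2.
In nonincreasing order the block sizes are [2, 2, 1, 1].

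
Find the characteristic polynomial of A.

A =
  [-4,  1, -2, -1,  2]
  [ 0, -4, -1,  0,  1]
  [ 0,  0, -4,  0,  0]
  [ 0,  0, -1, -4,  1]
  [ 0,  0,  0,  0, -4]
x^5 + 20*x^4 + 160*x^3 + 640*x^2 + 1280*x + 1024

Expanding det(x·I − A) (e.g. by cofactor expansion or by noting that A is similar to its Jordan form J, which has the same characteristic polynomial as A) gives
  χ_A(x) = x^5 + 20*x^4 + 160*x^3 + 640*x^2 + 1280*x + 1024
which factors as (x + 4)^5. The eigenvalues (with algebraic multiplicities) are λ = -4 with multiplicity 5.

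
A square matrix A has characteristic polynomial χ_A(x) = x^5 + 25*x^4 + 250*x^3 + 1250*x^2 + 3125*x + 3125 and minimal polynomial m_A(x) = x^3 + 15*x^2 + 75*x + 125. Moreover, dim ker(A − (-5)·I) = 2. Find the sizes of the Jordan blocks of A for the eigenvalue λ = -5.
Block sizes for λ = -5: [3, 2]

Step 1 — from the characteristic polynomial, algebraic multiplicity of λ = -5 is 5. From dim ker(A − (-5)·I) = 2, there are exactly 2 Jordan blocks for λ = -5.
Step 2 — from the minimal polynomial, the factor (x + 5)^3 tells us the largest block for λ = -5 has size 3.
Step 3 — with total size 5, 2 blocks, and largest block 3, the block sizes (in nonincreasing order) are [3, 2].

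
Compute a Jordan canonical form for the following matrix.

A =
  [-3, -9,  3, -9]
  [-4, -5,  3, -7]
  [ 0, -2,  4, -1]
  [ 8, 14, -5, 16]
J_3(3) ⊕ J_1(3)

The characteristic polynomial is
  det(x·I − A) = x^4 - 12*x^3 + 54*x^2 - 108*x + 81 = (x - 3)^4

Eigenvalues and multiplicities (the geometric multiplicity of λ is n − rank(A − λI), which equals the number of Jordan blocks for λ):
  λ = 3: algebraic multiplicity = 4, geometric multiplicity = 2

Determining the block sizes for each eigenvalue:
  λ = 3: with am = 4 and gm = 2, the partition is not yet determined (e.g. several partitions of 4 into 2 parts exist). Let N = A − (3)·I. Computing rank(N^1) = 2, rank(N^2) = 1, rank(N^3) = 0; the number of blocks of size ≥ j is rank(N^{j−1}) − rank(N^j), giving [2, 1, 1]. So we have 1 block(s) of size 3, 1 block(s) of size 1 → block sizes [3, 1]

Assembling the blocks gives a Jordan form
J =
  [3, 1, 0, 0]
  [0, 3, 1, 0]
  [0, 0, 3, 0]
  [0, 0, 0, 3]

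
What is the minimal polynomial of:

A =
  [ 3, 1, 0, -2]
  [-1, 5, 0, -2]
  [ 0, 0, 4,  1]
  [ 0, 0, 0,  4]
x^2 - 8*x + 16

The characteristic polynomial is χ_A(x) = (x - 4)^4, so the eigenvalues are known. The minimal polynomial is
  m_A(x) = Π_λ (x − λ)^{k_λ}
where k_λ is the size of the *largest* Jordan block for λ (equivalently, the smallest k with (A − λI)^k v = 0 for every generalised eigenvector v of λ).

  λ = 4: largest Jordan block has size 2, contributing (x − 4)^2

So m_A(x) = (x - 4)^2 = x^2 - 8*x + 16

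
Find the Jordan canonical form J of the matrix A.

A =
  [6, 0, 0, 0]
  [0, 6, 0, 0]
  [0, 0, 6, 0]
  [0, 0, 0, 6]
J_1(6) ⊕ J_1(6) ⊕ J_1(6) ⊕ J_1(6)

The characteristic polynomial is
  det(x·I − A) = x^4 - 24*x^3 + 216*x^2 - 864*x + 1296 = (x - 6)^4

Eigenvalues and multiplicities (the geometric multiplicity of λ is n − rank(A − λI), which equals the number of Jordan blocks for λ):
  λ = 6: algebraic multiplicity = 4, geometric multiplicity = 4

Determining the block sizes for each eigenvalue:
  λ = 6: gm = am = 4, so every block has size 1 → block sizes [1, 1, 1, 1]

Assembling the blocks gives a Jordan form
J =
  [6, 0, 0, 0]
  [0, 6, 0, 0]
  [0, 0, 6, 0]
  [0, 0, 0, 6]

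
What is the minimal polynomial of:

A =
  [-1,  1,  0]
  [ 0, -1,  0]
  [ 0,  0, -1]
x^2 + 2*x + 1

The characteristic polynomial is χ_A(x) = (x + 1)^3, so the eigenvalues are known. The minimal polynomial is
  m_A(x) = Π_λ (x − λ)^{k_λ}
where k_λ is the size of the *largest* Jordan block for λ (equivalently, the smallest k with (A − λI)^k v = 0 for every generalised eigenvector v of λ).

  λ = -1: largest Jordan block has size 2, contributing (x + 1)^2

So m_A(x) = (x + 1)^2 = x^2 + 2*x + 1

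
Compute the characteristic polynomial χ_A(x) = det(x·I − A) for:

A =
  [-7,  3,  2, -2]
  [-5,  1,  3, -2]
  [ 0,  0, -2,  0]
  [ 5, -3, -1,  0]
x^4 + 8*x^3 + 24*x^2 + 32*x + 16

Expanding det(x·I − A) (e.g. by cofactor expansion or by noting that A is similar to its Jordan form J, which has the same characteristic polynomial as A) gives
  χ_A(x) = x^4 + 8*x^3 + 24*x^2 + 32*x + 16
which factors as (x + 2)^4. The eigenvalues (with algebraic multiplicities) are λ = -2 with multiplicity 4.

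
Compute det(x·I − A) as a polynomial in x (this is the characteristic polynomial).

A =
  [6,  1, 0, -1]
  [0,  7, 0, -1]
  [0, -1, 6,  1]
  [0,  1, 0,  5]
x^4 - 24*x^3 + 216*x^2 - 864*x + 1296

Expanding det(x·I − A) (e.g. by cofactor expansion or by noting that A is similar to its Jordan form J, which has the same characteristic polynomial as A) gives
  χ_A(x) = x^4 - 24*x^3 + 216*x^2 - 864*x + 1296
which factors as (x - 6)^4. The eigenvalues (with algebraic multiplicities) are λ = 6 with multiplicity 4.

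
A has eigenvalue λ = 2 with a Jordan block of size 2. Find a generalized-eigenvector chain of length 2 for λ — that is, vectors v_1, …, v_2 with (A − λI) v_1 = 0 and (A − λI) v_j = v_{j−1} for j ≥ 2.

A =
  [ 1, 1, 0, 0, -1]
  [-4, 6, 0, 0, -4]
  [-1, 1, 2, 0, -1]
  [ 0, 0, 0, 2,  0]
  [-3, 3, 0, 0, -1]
A Jordan chain for λ = 2 of length 2:
v_1 = (-1, -4, -1, 0, -3)ᵀ
v_2 = (1, 0, 0, 0, 0)ᵀ

Let N = A − (2)·I. We want v_2 with N^2 v_2 = 0 but N^1 v_2 ≠ 0; then v_{j-1} := N · v_j for j = 2, …, 2.

Pick v_2 = (1, 0, 0, 0, 0)ᵀ.
Then v_1 = N · v_2 = (-1, -4, -1, 0, -3)ᵀ.

Sanity check: (A − (2)·I) v_1 = (0, 0, 0, 0, 0)ᵀ = 0. ✓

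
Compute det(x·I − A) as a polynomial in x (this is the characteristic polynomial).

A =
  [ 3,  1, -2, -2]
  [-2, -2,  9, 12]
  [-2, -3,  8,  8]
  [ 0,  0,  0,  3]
x^4 - 12*x^3 + 54*x^2 - 108*x + 81

Expanding det(x·I − A) (e.g. by cofactor expansion or by noting that A is similar to its Jordan form J, which has the same characteristic polynomial as A) gives
  χ_A(x) = x^4 - 12*x^3 + 54*x^2 - 108*x + 81
which factors as (x - 3)^4. The eigenvalues (with algebraic multiplicities) are λ = 3 with multiplicity 4.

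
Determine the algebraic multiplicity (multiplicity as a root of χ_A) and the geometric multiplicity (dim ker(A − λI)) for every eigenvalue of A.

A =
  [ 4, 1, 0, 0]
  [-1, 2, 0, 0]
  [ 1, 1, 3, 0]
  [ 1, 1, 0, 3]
λ = 3: alg = 4, geom = 3

Step 1 — factor the characteristic polynomial to read off the algebraic multiplicities:
  χ_A(x) = (x - 3)^4

Step 2 — compute geometric multiplicities via the rank-nullity identity g(λ) = n − rank(A − λI):
  rank(A − (3)·I) = 1, so dim ker(A − (3)·I) = n − 1 = 3

Summary:
  λ = 3: algebraic multiplicity = 4, geometric multiplicity = 3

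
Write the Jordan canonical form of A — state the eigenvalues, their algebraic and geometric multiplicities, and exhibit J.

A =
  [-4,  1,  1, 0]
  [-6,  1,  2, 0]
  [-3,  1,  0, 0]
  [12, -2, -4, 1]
J_2(-1) ⊕ J_1(-1) ⊕ J_1(1)

The characteristic polynomial is
  det(x·I − A) = x^4 + 2*x^3 - 2*x - 1 = (x - 1)*(x + 1)^3

Eigenvalues and multiplicities (the geometric multiplicity of λ is n − rank(A − λI), which equals the number of Jordan blocks for λ):
  λ = -1: algebraic multiplicity = 3, geometric multiplicity = 2
  λ = 1: algebraic multiplicity = 1, geometric multiplicity = 1

Determining the block sizes for each eigenvalue:
  λ = -1: 2 blocks summing to 3 forces exactly one block of size 2 and the rest size 1 → block sizes [2, 1]
  λ = 1: one block (gm = 1), so the single block has size am = 1 → block sizes [1]

Assembling the blocks gives a Jordan form
J =
  [-1,  1,  0, 0]
  [ 0, -1,  0, 0]
  [ 0,  0, -1, 0]
  [ 0,  0,  0, 1]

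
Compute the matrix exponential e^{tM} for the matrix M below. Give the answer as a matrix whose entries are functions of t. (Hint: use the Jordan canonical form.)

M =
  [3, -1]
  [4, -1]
e^{tM} =
  [2*t*exp(t) + exp(t), -t*exp(t)]
  [4*t*exp(t), -2*t*exp(t) + exp(t)]

Strategy: write M = P · J · P⁻¹ where J is a Jordan canonical form, so e^{tM} = P · e^{tJ} · P⁻¹, and e^{tJ} can be computed block-by-block.

M has Jordan form
J =
  [1, 1]
  [0, 1]
(up to reordering of blocks).

Per-block formulas:
  For a 2×2 Jordan block J_2(1): exp(t · J_2(1)) = e^(1t)·(I + t·N), where N is the 2×2 nilpotent shift.

After assembling e^{tJ} and conjugating by P, we get:

e^{tM} =
  [2*t*exp(t) + exp(t), -t*exp(t)]
  [4*t*exp(t), -2*t*exp(t) + exp(t)]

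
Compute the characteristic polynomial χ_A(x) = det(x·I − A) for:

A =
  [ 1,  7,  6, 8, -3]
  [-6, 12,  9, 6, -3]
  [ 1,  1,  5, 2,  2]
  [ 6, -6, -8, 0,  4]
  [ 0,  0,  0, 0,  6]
x^5 - 24*x^4 + 216*x^3 - 864*x^2 + 1296*x

Expanding det(x·I − A) (e.g. by cofactor expansion or by noting that A is similar to its Jordan form J, which has the same characteristic polynomial as A) gives
  χ_A(x) = x^5 - 24*x^4 + 216*x^3 - 864*x^2 + 1296*x
which factors as x*(x - 6)^4. The eigenvalues (with algebraic multiplicities) are λ = 0 with multiplicity 1, λ = 6 with multiplicity 4.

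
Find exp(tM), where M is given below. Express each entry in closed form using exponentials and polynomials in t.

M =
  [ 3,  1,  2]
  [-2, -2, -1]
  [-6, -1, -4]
e^{tM} =
  [t^2*exp(-t) + 4*t*exp(-t) + exp(-t), t^2*exp(-t)/2 + t*exp(-t), t^2*exp(-t)/2 + 2*t*exp(-t)]
  [-2*t*exp(-t), -t*exp(-t) + exp(-t), -t*exp(-t)]
  [-2*t^2*exp(-t) - 6*t*exp(-t), -t^2*exp(-t) - t*exp(-t), -t^2*exp(-t) - 3*t*exp(-t) + exp(-t)]

Strategy: write M = P · J · P⁻¹ where J is a Jordan canonical form, so e^{tM} = P · e^{tJ} · P⁻¹, and e^{tJ} can be computed block-by-block.

M has Jordan form
J =
  [-1,  1,  0]
  [ 0, -1,  1]
  [ 0,  0, -1]
(up to reordering of blocks).

Per-block formulas:
  For a 3×3 Jordan block J_3(-1): exp(t · J_3(-1)) = e^(-1t)·(I + t·N + (t^2/2)·N^2), where N is the 3×3 nilpotent shift.

After assembling e^{tJ} and conjugating by P, we get:

e^{tM} =
  [t^2*exp(-t) + 4*t*exp(-t) + exp(-t), t^2*exp(-t)/2 + t*exp(-t), t^2*exp(-t)/2 + 2*t*exp(-t)]
  [-2*t*exp(-t), -t*exp(-t) + exp(-t), -t*exp(-t)]
  [-2*t^2*exp(-t) - 6*t*exp(-t), -t^2*exp(-t) - t*exp(-t), -t^2*exp(-t) - 3*t*exp(-t) + exp(-t)]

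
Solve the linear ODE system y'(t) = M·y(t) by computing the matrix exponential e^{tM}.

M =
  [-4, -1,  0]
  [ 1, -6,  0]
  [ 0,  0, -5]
e^{tM} =
  [t*exp(-5*t) + exp(-5*t), -t*exp(-5*t), 0]
  [t*exp(-5*t), -t*exp(-5*t) + exp(-5*t), 0]
  [0, 0, exp(-5*t)]

Strategy: write M = P · J · P⁻¹ where J is a Jordan canonical form, so e^{tM} = P · e^{tJ} · P⁻¹, and e^{tJ} can be computed block-by-block.

M has Jordan form
J =
  [-5,  1,  0]
  [ 0, -5,  0]
  [ 0,  0, -5]
(up to reordering of blocks).

Per-block formulas:
  For a 1×1 block at λ = -5: exp(t · [-5]) = [e^(-5t)].
  For a 2×2 Jordan block J_2(-5): exp(t · J_2(-5)) = e^(-5t)·(I + t·N), where N is the 2×2 nilpotent shift.

After assembling e^{tJ} and conjugating by P, we get:

e^{tM} =
  [t*exp(-5*t) + exp(-5*t), -t*exp(-5*t), 0]
  [t*exp(-5*t), -t*exp(-5*t) + exp(-5*t), 0]
  [0, 0, exp(-5*t)]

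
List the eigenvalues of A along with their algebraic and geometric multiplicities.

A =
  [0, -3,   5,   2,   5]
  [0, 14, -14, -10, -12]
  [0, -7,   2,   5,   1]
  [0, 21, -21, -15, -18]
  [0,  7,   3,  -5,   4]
λ = 0: alg = 4, geom = 2; λ = 5: alg = 1, geom = 1

Step 1 — factor the characteristic polynomial to read off the algebraic multiplicities:
  χ_A(x) = x^4*(x - 5)

Step 2 — compute geometric multiplicities via the rank-nullity identity g(λ) = n − rank(A − λI):
  rank(A − (0)·I) = 3, so dim ker(A − (0)·I) = n − 3 = 2
  rank(A − (5)·I) = 4, so dim ker(A − (5)·I) = n − 4 = 1

Summary:
  λ = 0: algebraic multiplicity = 4, geometric multiplicity = 2
  λ = 5: algebraic multiplicity = 1, geometric multiplicity = 1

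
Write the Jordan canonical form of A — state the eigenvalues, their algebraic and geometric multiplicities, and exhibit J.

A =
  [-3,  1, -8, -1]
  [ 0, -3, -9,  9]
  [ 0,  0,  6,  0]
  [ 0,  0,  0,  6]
J_2(-3) ⊕ J_1(6) ⊕ J_1(6)

The characteristic polynomial is
  det(x·I − A) = x^4 - 6*x^3 - 27*x^2 + 108*x + 324 = (x - 6)^2*(x + 3)^2

Eigenvalues and multiplicities (the geometric multiplicity of λ is n − rank(A − λI), which equals the number of Jordan blocks for λ):
  λ = -3: algebraic multiplicity = 2, geometric multiplicity = 1
  λ = 6: algebraic multiplicity = 2, geometric multiplicity = 2

Determining the block sizes for each eigenvalue:
  λ = -3: one block (gm = 1), so the single block has size am = 2 → block sizes [2]
  λ = 6: gm = am = 2, so every block has size 1 → block sizes [1, 1]

Assembling the blocks gives a Jordan form
J =
  [-3,  1, 0, 0]
  [ 0, -3, 0, 0]
  [ 0,  0, 6, 0]
  [ 0,  0, 0, 6]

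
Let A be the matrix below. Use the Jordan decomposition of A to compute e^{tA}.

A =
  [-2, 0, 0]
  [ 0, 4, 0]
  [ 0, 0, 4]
e^{tA} =
  [exp(-2*t), 0, 0]
  [0, exp(4*t), 0]
  [0, 0, exp(4*t)]

Strategy: write A = P · J · P⁻¹ where J is a Jordan canonical form, so e^{tA} = P · e^{tJ} · P⁻¹, and e^{tJ} can be computed block-by-block.

A has Jordan form
J =
  [-2, 0, 0]
  [ 0, 4, 0]
  [ 0, 0, 4]
(up to reordering of blocks).

Per-block formulas:
  For a 1×1 block at λ = 4: exp(t · [4]) = [e^(4t)].
  For a 1×1 block at λ = -2: exp(t · [-2]) = [e^(-2t)].

After assembling e^{tJ} and conjugating by P, we get:

e^{tA} =
  [exp(-2*t), 0, 0]
  [0, exp(4*t), 0]
  [0, 0, exp(4*t)]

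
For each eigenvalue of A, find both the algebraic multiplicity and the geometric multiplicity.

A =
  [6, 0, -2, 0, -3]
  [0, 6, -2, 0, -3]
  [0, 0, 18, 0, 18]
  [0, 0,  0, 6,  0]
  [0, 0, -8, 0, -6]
λ = 6: alg = 5, geom = 4

Step 1 — factor the characteristic polynomial to read off the algebraic multiplicities:
  χ_A(x) = (x - 6)^5

Step 2 — compute geometric multiplicities via the rank-nullity identity g(λ) = n − rank(A − λI):
  rank(A − (6)·I) = 1, so dim ker(A − (6)·I) = n − 1 = 4

Summary:
  λ = 6: algebraic multiplicity = 5, geometric multiplicity = 4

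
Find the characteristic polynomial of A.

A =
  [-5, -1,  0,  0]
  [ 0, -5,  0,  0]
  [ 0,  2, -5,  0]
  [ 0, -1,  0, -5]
x^4 + 20*x^3 + 150*x^2 + 500*x + 625

Expanding det(x·I − A) (e.g. by cofactor expansion or by noting that A is similar to its Jordan form J, which has the same characteristic polynomial as A) gives
  χ_A(x) = x^4 + 20*x^3 + 150*x^2 + 500*x + 625
which factors as (x + 5)^4. The eigenvalues (with algebraic multiplicities) are λ = -5 with multiplicity 4.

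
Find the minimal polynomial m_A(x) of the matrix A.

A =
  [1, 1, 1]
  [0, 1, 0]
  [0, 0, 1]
x^2 - 2*x + 1

The characteristic polynomial is χ_A(x) = (x - 1)^3, so the eigenvalues are known. The minimal polynomial is
  m_A(x) = Π_λ (x − λ)^{k_λ}
where k_λ is the size of the *largest* Jordan block for λ (equivalently, the smallest k with (A − λI)^k v = 0 for every generalised eigenvector v of λ).

  λ = 1: largest Jordan block has size 2, contributing (x − 1)^2

So m_A(x) = (x - 1)^2 = x^2 - 2*x + 1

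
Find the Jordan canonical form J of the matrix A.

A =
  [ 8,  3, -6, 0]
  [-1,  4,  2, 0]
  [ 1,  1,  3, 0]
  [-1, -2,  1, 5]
J_2(5) ⊕ J_2(5)

The characteristic polynomial is
  det(x·I − A) = x^4 - 20*x^3 + 150*x^2 - 500*x + 625 = (x - 5)^4

Eigenvalues and multiplicities (the geometric multiplicity of λ is n − rank(A − λI), which equals the number of Jordan blocks for λ):
  λ = 5: algebraic multiplicity = 4, geometric multiplicity = 2

Determining the block sizes for each eigenvalue:
  λ = 5: with am = 4 and gm = 2, the partition is not yet determined (e.g. several partitions of 4 into 2 parts exist). Let N = A − (5)·I. Computing rank(N^1) = 2, rank(N^2) = 0; the number of blocks of size ≥ j is rank(N^{j−1}) − rank(N^j), giving [2, 2]. So we have 2 block(s) of size 2 → block sizes [2, 2]

Assembling the blocks gives a Jordan form
J =
  [5, 1, 0, 0]
  [0, 5, 0, 0]
  [0, 0, 5, 1]
  [0, 0, 0, 5]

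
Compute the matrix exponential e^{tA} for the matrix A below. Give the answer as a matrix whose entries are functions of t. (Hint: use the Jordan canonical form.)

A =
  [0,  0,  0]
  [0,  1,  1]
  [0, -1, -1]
e^{tA} =
  [1, 0, 0]
  [0, t + 1, t]
  [0, -t, 1 - t]

Strategy: write A = P · J · P⁻¹ where J is a Jordan canonical form, so e^{tA} = P · e^{tJ} · P⁻¹, and e^{tJ} can be computed block-by-block.

A has Jordan form
J =
  [0, 1, 0]
  [0, 0, 0]
  [0, 0, 0]
(up to reordering of blocks).

Per-block formulas:
  For a 2×2 Jordan block J_2(0): exp(t · J_2(0)) = e^(0t)·(I + t·N), where N is the 2×2 nilpotent shift.
  For a 1×1 block at λ = 0: exp(t · [0]) = [e^(0t)].

After assembling e^{tJ} and conjugating by P, we get:

e^{tA} =
  [1, 0, 0]
  [0, t + 1, t]
  [0, -t, 1 - t]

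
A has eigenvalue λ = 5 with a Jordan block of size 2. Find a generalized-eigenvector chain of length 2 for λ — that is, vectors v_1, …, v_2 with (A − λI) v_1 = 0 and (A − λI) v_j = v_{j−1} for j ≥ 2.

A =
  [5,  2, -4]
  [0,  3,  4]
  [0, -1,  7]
A Jordan chain for λ = 5 of length 2:
v_1 = (2, -2, -1)ᵀ
v_2 = (0, 1, 0)ᵀ

Let N = A − (5)·I. We want v_2 with N^2 v_2 = 0 but N^1 v_2 ≠ 0; then v_{j-1} := N · v_j for j = 2, …, 2.

Pick v_2 = (0, 1, 0)ᵀ.
Then v_1 = N · v_2 = (2, -2, -1)ᵀ.

Sanity check: (A − (5)·I) v_1 = (0, 0, 0)ᵀ = 0. ✓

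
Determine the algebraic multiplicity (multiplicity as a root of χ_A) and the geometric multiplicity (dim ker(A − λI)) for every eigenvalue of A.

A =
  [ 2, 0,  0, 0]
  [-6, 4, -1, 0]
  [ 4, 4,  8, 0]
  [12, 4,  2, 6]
λ = 2: alg = 1, geom = 1; λ = 6: alg = 3, geom = 2

Step 1 — factor the characteristic polynomial to read off the algebraic multiplicities:
  χ_A(x) = (x - 6)^3*(x - 2)

Step 2 — compute geometric multiplicities via the rank-nullity identity g(λ) = n − rank(A − λI):
  rank(A − (2)·I) = 3, so dim ker(A − (2)·I) = n − 3 = 1
  rank(A − (6)·I) = 2, so dim ker(A − (6)·I) = n − 2 = 2

Summary:
  λ = 2: algebraic multiplicity = 1, geometric multiplicity = 1
  λ = 6: algebraic multiplicity = 3, geometric multiplicity = 2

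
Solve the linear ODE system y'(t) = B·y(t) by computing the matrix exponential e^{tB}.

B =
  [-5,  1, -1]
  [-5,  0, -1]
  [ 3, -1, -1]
e^{tB} =
  [t^2*exp(-2*t)/2 - 3*t*exp(-2*t) + exp(-2*t), t*exp(-2*t), t^2*exp(-2*t)/2 - t*exp(-2*t)]
  [t^2*exp(-2*t) - 5*t*exp(-2*t), 2*t*exp(-2*t) + exp(-2*t), t^2*exp(-2*t) - t*exp(-2*t)]
  [-t^2*exp(-2*t)/2 + 3*t*exp(-2*t), -t*exp(-2*t), -t^2*exp(-2*t)/2 + t*exp(-2*t) + exp(-2*t)]

Strategy: write B = P · J · P⁻¹ where J is a Jordan canonical form, so e^{tB} = P · e^{tJ} · P⁻¹, and e^{tJ} can be computed block-by-block.

B has Jordan form
J =
  [-2,  1,  0]
  [ 0, -2,  1]
  [ 0,  0, -2]
(up to reordering of blocks).

Per-block formulas:
  For a 3×3 Jordan block J_3(-2): exp(t · J_3(-2)) = e^(-2t)·(I + t·N + (t^2/2)·N^2), where N is the 3×3 nilpotent shift.

After assembling e^{tJ} and conjugating by P, we get:

e^{tB} =
  [t^2*exp(-2*t)/2 - 3*t*exp(-2*t) + exp(-2*t), t*exp(-2*t), t^2*exp(-2*t)/2 - t*exp(-2*t)]
  [t^2*exp(-2*t) - 5*t*exp(-2*t), 2*t*exp(-2*t) + exp(-2*t), t^2*exp(-2*t) - t*exp(-2*t)]
  [-t^2*exp(-2*t)/2 + 3*t*exp(-2*t), -t*exp(-2*t), -t^2*exp(-2*t)/2 + t*exp(-2*t) + exp(-2*t)]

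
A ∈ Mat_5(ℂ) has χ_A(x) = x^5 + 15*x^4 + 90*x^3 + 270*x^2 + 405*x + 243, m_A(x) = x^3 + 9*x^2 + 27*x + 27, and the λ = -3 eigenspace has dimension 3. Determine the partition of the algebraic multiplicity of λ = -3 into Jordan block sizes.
Block sizes for λ = -3: [3, 1, 1]

Step 1 — from the characteristic polynomial, algebraic multiplicity of λ = -3 is 5. From dim ker(A − (-3)·I) = 3, there are exactly 3 Jordan blocks for λ = -3.
Step 2 — from the minimal polynomial, the factor (x + 3)^3 tells us the largest block for λ = -3 has size 3.
Step 3 — with total size 5, 3 blocks, and largest block 3, the block sizes (in nonincreasing order) are [3, 1, 1].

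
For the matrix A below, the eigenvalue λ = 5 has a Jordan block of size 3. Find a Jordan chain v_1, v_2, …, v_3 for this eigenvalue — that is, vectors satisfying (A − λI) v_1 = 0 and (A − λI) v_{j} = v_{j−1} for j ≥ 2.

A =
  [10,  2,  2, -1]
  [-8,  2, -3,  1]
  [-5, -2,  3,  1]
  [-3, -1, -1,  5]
A Jordan chain for λ = 5 of length 3:
v_1 = (2, -4, -2, -2)ᵀ
v_2 = (5, -8, -5, -3)ᵀ
v_3 = (1, 0, 0, 0)ᵀ

Let N = A − (5)·I. We want v_3 with N^3 v_3 = 0 but N^2 v_3 ≠ 0; then v_{j-1} := N · v_j for j = 3, …, 2.

Pick v_3 = (1, 0, 0, 0)ᵀ.
Then v_2 = N · v_3 = (5, -8, -5, -3)ᵀ.
Then v_1 = N · v_2 = (2, -4, -2, -2)ᵀ.

Sanity check: (A − (5)·I) v_1 = (0, 0, 0, 0)ᵀ = 0. ✓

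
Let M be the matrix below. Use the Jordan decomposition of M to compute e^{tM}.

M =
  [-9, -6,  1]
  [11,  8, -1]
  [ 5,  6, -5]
e^{tM} =
  [t*exp(-4*t) - exp(2*t) + 2*exp(-4*t), -exp(2*t) + exp(-4*t), t*exp(-4*t)]
  [-t*exp(-4*t) + 2*exp(2*t) - 2*exp(-4*t), 2*exp(2*t) - exp(-4*t), -t*exp(-4*t)]
  [-t*exp(-4*t) + exp(2*t) - exp(-4*t), exp(2*t) - exp(-4*t), -t*exp(-4*t) + exp(-4*t)]

Strategy: write M = P · J · P⁻¹ where J is a Jordan canonical form, so e^{tM} = P · e^{tJ} · P⁻¹, and e^{tJ} can be computed block-by-block.

M has Jordan form
J =
  [-4,  1, 0]
  [ 0, -4, 0]
  [ 0,  0, 2]
(up to reordering of blocks).

Per-block formulas:
  For a 1×1 block at λ = 2: exp(t · [2]) = [e^(2t)].
  For a 2×2 Jordan block J_2(-4): exp(t · J_2(-4)) = e^(-4t)·(I + t·N), where N is the 2×2 nilpotent shift.

After assembling e^{tJ} and conjugating by P, we get:

e^{tM} =
  [t*exp(-4*t) - exp(2*t) + 2*exp(-4*t), -exp(2*t) + exp(-4*t), t*exp(-4*t)]
  [-t*exp(-4*t) + 2*exp(2*t) - 2*exp(-4*t), 2*exp(2*t) - exp(-4*t), -t*exp(-4*t)]
  [-t*exp(-4*t) + exp(2*t) - exp(-4*t), exp(2*t) - exp(-4*t), -t*exp(-4*t) + exp(-4*t)]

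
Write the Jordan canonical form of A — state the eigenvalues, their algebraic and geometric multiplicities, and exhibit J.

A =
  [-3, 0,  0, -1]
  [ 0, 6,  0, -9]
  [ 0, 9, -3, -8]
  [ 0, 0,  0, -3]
J_2(-3) ⊕ J_1(-3) ⊕ J_1(6)

The characteristic polynomial is
  det(x·I − A) = x^4 + 3*x^3 - 27*x^2 - 135*x - 162 = (x - 6)*(x + 3)^3

Eigenvalues and multiplicities (the geometric multiplicity of λ is n − rank(A − λI), which equals the number of Jordan blocks for λ):
  λ = -3: algebraic multiplicity = 3, geometric multiplicity = 2
  λ = 6: algebraic multiplicity = 1, geometric multiplicity = 1

Determining the block sizes for each eigenvalue:
  λ = -3: 2 blocks summing to 3 forces exactly one block of size 2 and the rest size 1 → block sizes [2, 1]
  λ = 6: one block (gm = 1), so the single block has size am = 1 → block sizes [1]

Assembling the blocks gives a Jordan form
J =
  [-3,  1,  0, 0]
  [ 0, -3,  0, 0]
  [ 0,  0, -3, 0]
  [ 0,  0,  0, 6]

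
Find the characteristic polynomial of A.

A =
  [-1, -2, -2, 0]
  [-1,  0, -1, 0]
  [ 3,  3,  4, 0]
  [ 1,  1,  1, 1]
x^4 - 4*x^3 + 6*x^2 - 4*x + 1

Expanding det(x·I − A) (e.g. by cofactor expansion or by noting that A is similar to its Jordan form J, which has the same characteristic polynomial as A) gives
  χ_A(x) = x^4 - 4*x^3 + 6*x^2 - 4*x + 1
which factors as (x - 1)^4. The eigenvalues (with algebraic multiplicities) are λ = 1 with multiplicity 4.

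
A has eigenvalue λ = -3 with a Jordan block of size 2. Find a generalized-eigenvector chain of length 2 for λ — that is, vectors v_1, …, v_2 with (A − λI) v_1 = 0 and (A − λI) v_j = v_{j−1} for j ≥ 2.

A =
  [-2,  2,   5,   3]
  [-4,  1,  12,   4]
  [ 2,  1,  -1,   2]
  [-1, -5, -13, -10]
A Jordan chain for λ = -3 of length 2:
v_1 = (1, -4, 2, -1)ᵀ
v_2 = (1, 0, 0, 0)ᵀ

Let N = A − (-3)·I. We want v_2 with N^2 v_2 = 0 but N^1 v_2 ≠ 0; then v_{j-1} := N · v_j for j = 2, …, 2.

Pick v_2 = (1, 0, 0, 0)ᵀ.
Then v_1 = N · v_2 = (1, -4, 2, -1)ᵀ.

Sanity check: (A − (-3)·I) v_1 = (0, 0, 0, 0)ᵀ = 0. ✓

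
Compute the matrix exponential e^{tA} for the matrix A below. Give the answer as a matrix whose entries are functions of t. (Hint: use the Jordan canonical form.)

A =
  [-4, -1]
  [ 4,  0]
e^{tA} =
  [-2*t*exp(-2*t) + exp(-2*t), -t*exp(-2*t)]
  [4*t*exp(-2*t), 2*t*exp(-2*t) + exp(-2*t)]

Strategy: write A = P · J · P⁻¹ where J is a Jordan canonical form, so e^{tA} = P · e^{tJ} · P⁻¹, and e^{tJ} can be computed block-by-block.

A has Jordan form
J =
  [-2,  1]
  [ 0, -2]
(up to reordering of blocks).

Per-block formulas:
  For a 2×2 Jordan block J_2(-2): exp(t · J_2(-2)) = e^(-2t)·(I + t·N), where N is the 2×2 nilpotent shift.

After assembling e^{tJ} and conjugating by P, we get:

e^{tA} =
  [-2*t*exp(-2*t) + exp(-2*t), -t*exp(-2*t)]
  [4*t*exp(-2*t), 2*t*exp(-2*t) + exp(-2*t)]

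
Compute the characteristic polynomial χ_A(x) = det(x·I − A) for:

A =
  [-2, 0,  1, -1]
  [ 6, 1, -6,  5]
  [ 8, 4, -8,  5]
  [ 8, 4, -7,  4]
x^4 + 5*x^3 + 9*x^2 + 7*x + 2

Expanding det(x·I − A) (e.g. by cofactor expansion or by noting that A is similar to its Jordan form J, which has the same characteristic polynomial as A) gives
  χ_A(x) = x^4 + 5*x^3 + 9*x^2 + 7*x + 2
which factors as (x + 1)^3*(x + 2). The eigenvalues (with algebraic multiplicities) are λ = -2 with multiplicity 1, λ = -1 with multiplicity 3.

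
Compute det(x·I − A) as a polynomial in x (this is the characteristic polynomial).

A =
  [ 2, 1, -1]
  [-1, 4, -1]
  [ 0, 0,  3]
x^3 - 9*x^2 + 27*x - 27

Expanding det(x·I − A) (e.g. by cofactor expansion or by noting that A is similar to its Jordan form J, which has the same characteristic polynomial as A) gives
  χ_A(x) = x^3 - 9*x^2 + 27*x - 27
which factors as (x - 3)^3. The eigenvalues (with algebraic multiplicities) are λ = 3 with multiplicity 3.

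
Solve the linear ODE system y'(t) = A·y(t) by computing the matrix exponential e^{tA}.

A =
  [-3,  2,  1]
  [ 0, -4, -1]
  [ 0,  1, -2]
e^{tA} =
  [exp(-3*t), -t^2*exp(-3*t)/2 + 2*t*exp(-3*t), -t^2*exp(-3*t)/2 + t*exp(-3*t)]
  [0, -t*exp(-3*t) + exp(-3*t), -t*exp(-3*t)]
  [0, t*exp(-3*t), t*exp(-3*t) + exp(-3*t)]

Strategy: write A = P · J · P⁻¹ where J is a Jordan canonical form, so e^{tA} = P · e^{tJ} · P⁻¹, and e^{tJ} can be computed block-by-block.

A has Jordan form
J =
  [-3,  1,  0]
  [ 0, -3,  1]
  [ 0,  0, -3]
(up to reordering of blocks).

Per-block formulas:
  For a 3×3 Jordan block J_3(-3): exp(t · J_3(-3)) = e^(-3t)·(I + t·N + (t^2/2)·N^2), where N is the 3×3 nilpotent shift.

After assembling e^{tJ} and conjugating by P, we get:

e^{tA} =
  [exp(-3*t), -t^2*exp(-3*t)/2 + 2*t*exp(-3*t), -t^2*exp(-3*t)/2 + t*exp(-3*t)]
  [0, -t*exp(-3*t) + exp(-3*t), -t*exp(-3*t)]
  [0, t*exp(-3*t), t*exp(-3*t) + exp(-3*t)]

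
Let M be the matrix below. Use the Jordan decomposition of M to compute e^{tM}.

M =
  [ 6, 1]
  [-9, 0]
e^{tM} =
  [3*t*exp(3*t) + exp(3*t), t*exp(3*t)]
  [-9*t*exp(3*t), -3*t*exp(3*t) + exp(3*t)]

Strategy: write M = P · J · P⁻¹ where J is a Jordan canonical form, so e^{tM} = P · e^{tJ} · P⁻¹, and e^{tJ} can be computed block-by-block.

M has Jordan form
J =
  [3, 1]
  [0, 3]
(up to reordering of blocks).

Per-block formulas:
  For a 2×2 Jordan block J_2(3): exp(t · J_2(3)) = e^(3t)·(I + t·N), where N is the 2×2 nilpotent shift.

After assembling e^{tJ} and conjugating by P, we get:

e^{tM} =
  [3*t*exp(3*t) + exp(3*t), t*exp(3*t)]
  [-9*t*exp(3*t), -3*t*exp(3*t) + exp(3*t)]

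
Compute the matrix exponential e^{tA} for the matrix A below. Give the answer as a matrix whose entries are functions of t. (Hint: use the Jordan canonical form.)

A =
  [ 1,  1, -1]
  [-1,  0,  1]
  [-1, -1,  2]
e^{tA} =
  [exp(t), t*exp(t), -t*exp(t)]
  [-t*exp(t), -t^2*exp(t)/2 - t*exp(t) + exp(t), t^2*exp(t)/2 + t*exp(t)]
  [-t*exp(t), -t^2*exp(t)/2 - t*exp(t), t^2*exp(t)/2 + t*exp(t) + exp(t)]

Strategy: write A = P · J · P⁻¹ where J is a Jordan canonical form, so e^{tA} = P · e^{tJ} · P⁻¹, and e^{tJ} can be computed block-by-block.

A has Jordan form
J =
  [1, 1, 0]
  [0, 1, 1]
  [0, 0, 1]
(up to reordering of blocks).

Per-block formulas:
  For a 3×3 Jordan block J_3(1): exp(t · J_3(1)) = e^(1t)·(I + t·N + (t^2/2)·N^2), where N is the 3×3 nilpotent shift.

After assembling e^{tJ} and conjugating by P, we get:

e^{tA} =
  [exp(t), t*exp(t), -t*exp(t)]
  [-t*exp(t), -t^2*exp(t)/2 - t*exp(t) + exp(t), t^2*exp(t)/2 + t*exp(t)]
  [-t*exp(t), -t^2*exp(t)/2 - t*exp(t), t^2*exp(t)/2 + t*exp(t) + exp(t)]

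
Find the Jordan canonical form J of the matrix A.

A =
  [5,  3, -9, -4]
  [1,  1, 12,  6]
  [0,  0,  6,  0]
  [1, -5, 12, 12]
J_3(6) ⊕ J_1(6)

The characteristic polynomial is
  det(x·I − A) = x^4 - 24*x^3 + 216*x^2 - 864*x + 1296 = (x - 6)^4

Eigenvalues and multiplicities (the geometric multiplicity of λ is n − rank(A − λI), which equals the number of Jordan blocks for λ):
  λ = 6: algebraic multiplicity = 4, geometric multiplicity = 2

Determining the block sizes for each eigenvalue:
  λ = 6: with am = 4 and gm = 2, the partition is not yet determined (e.g. several partitions of 4 into 2 parts exist). Let N = A − (6)·I. Computing rank(N^1) = 2, rank(N^2) = 1, rank(N^3) = 0; the number of blocks of size ≥ j is rank(N^{j−1}) − rank(N^j), giving [2, 1, 1]. So we have 1 block(s) of size 3, 1 block(s) of size 1 → block sizes [3, 1]

Assembling the blocks gives a Jordan form
J =
  [6, 1, 0, 0]
  [0, 6, 1, 0]
  [0, 0, 6, 0]
  [0, 0, 0, 6]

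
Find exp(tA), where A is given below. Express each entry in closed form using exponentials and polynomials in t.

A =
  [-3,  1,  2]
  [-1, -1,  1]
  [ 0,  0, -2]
e^{tA} =
  [-t*exp(-2*t) + exp(-2*t), t*exp(-2*t), -t^2*exp(-2*t)/2 + 2*t*exp(-2*t)]
  [-t*exp(-2*t), t*exp(-2*t) + exp(-2*t), -t^2*exp(-2*t)/2 + t*exp(-2*t)]
  [0, 0, exp(-2*t)]

Strategy: write A = P · J · P⁻¹ where J is a Jordan canonical form, so e^{tA} = P · e^{tJ} · P⁻¹, and e^{tJ} can be computed block-by-block.

A has Jordan form
J =
  [-2,  1,  0]
  [ 0, -2,  1]
  [ 0,  0, -2]
(up to reordering of blocks).

Per-block formulas:
  For a 3×3 Jordan block J_3(-2): exp(t · J_3(-2)) = e^(-2t)·(I + t·N + (t^2/2)·N^2), where N is the 3×3 nilpotent shift.

After assembling e^{tJ} and conjugating by P, we get:

e^{tA} =
  [-t*exp(-2*t) + exp(-2*t), t*exp(-2*t), -t^2*exp(-2*t)/2 + 2*t*exp(-2*t)]
  [-t*exp(-2*t), t*exp(-2*t) + exp(-2*t), -t^2*exp(-2*t)/2 + t*exp(-2*t)]
  [0, 0, exp(-2*t)]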